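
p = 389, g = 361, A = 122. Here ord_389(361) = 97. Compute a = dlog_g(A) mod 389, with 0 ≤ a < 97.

Baby-step giant-step with m = ceil(sqrt(97)) = 10.
Baby table (361^j mod 389 for j=0..9):
  0:1  1:361  2:6  3:221  4:36  5:159  6:216  7:176
  8:129  9:278
Giant step factor: 361^(-10) ≡ 97 (mod 389).
Scan 122·97^i mod 389 for i = 0, 1, …:
  i=0: 122   i=1: 164   i=2: 348   i=3: 302
  i=4: 119   i=5: 262   i=6: 129
Match at i=6, j=8: a = 6·10 + 8 = 68.

68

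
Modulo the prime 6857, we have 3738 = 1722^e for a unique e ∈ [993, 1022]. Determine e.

Compute 1722^993 mod 6857 = 6080, then multiply by 1722 repeatedly:
  1722^993=6080  1722^994=5978  1722^995=1759  1722^996=5061  1722^997=6652
  1722^998=3554  1722^999=3544  1722^1000=38  1722^1001=3723  1722^1002=6568
  1722^1003=2903  1722^1004=213  1722^1005=3365  1722^1006=365  1722^1007=4543
  1722^1008=6066  1722^1009=2441  1722^1010=61  1722^1011=2187  1722^1012=1521
  1722^1013=6645  1722^1014=5214  1722^1015=2695  1722^1016=5458  1722^1017=4586
  1722^1018=4685  1722^1019=3738
Found 3738 at exponent 1019.

1019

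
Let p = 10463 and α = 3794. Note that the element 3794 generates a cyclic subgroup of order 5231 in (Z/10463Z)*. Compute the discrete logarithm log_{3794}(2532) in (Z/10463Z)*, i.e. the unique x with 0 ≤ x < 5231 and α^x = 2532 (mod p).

41

Baby-step giant-step with m = ceil(sqrt(5231)) = 73.
Baby table (3794^j mod 10463 for j=0..72):
  0:1  1:3794  2:7811  3:3718  4:1968  5:6473  6:1901  7:3387
  8:1714  9:5393  10:5877  11:685  12:4066  13:3942  14:4321  15:8816
  16:8156  17:4773  18:7772  19:2234  20:766  21:7953  22:8853  23:2052
  24:816  25:9319  26:1809  27:10081  28:5049  29:8616  30:2692  31:1560
  32:7045  33:6228  34:3578  35:4421  36:1085  37:4531  38:10368  39:5775
  40:828  41:2532  42:1374  43:2382  44:7739  45:2588  46:4578  47:352
  48:6687  49:8166  50:861  51:2178  52:8025  53:9983  54:9905  55:6937
  56:4533  57:7493  58:471  59:8264  60:6468  61:3857  62:6184  63:4050
  64:6016  65:4901  66:1643  67:8057  68:5835  69:8745  70:357  71:4731
  72:5369
Giant step factor: 3794^(-73) ≡ 4625 (mod 10463).
Scan 2532·4625^i mod 10463 for i = 0, 1, …:
  i=0: 2532
Match at i=0, j=41: x = 0·73 + 41 = 41.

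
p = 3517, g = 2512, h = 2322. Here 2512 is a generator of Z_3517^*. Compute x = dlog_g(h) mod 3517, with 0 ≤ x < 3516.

2872

Baby-step giant-step with m = ceil(sqrt(3516)) = 60.
Baby table (2512^j mod 3517 for j=0..59):
  0:1  1:2512  2:646  3:1415  4:2310  5:3187  6:1052  7:1357
  8:811  9:889  10:3390  11:1023  12:2366  13:3179  14:2058  15:3223
  16:42  17:3511  18:2513  19:3158  20:2061  21:208  22:1980  23:722
  24:2409  25:2168  26:1700  27:762  28:896  29:3389  30:2028  31:1720
  32:1764  33:3265  34:36  35:2507  36:2154  37:1702  38:2269  39:2188
  40:2702  41:3131  42:1060  43:351  44:2462  45:1658  46:768  47:1900
  48:231  49:3484  50:1512  51:3301  52:2543  53:1144  54:339  55:454
  56:940  57:1373  58:2316  59:674
Giant step factor: 2512^(-60) ≡ 1675 (mod 3517).
Scan 2322·1675^i mod 3517 for i = 0, 1, …:
  i=0: 2322   i=1: 3065   i=2: 2572   i=3: 3292
  i=4: 2961   i=5: 705   i=6: 2680   i=7: 1308
  i=8: 3326   i=9: 122     …   i=46: 833
  i=47: 2543
Match at i=47, j=52: x = 47·60 + 52 = 2872.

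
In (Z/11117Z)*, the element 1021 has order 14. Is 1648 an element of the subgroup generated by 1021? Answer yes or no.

no

⟨1021⟩ has order 14; its elements mod 11117 are {1, 1021, 1453, 1798, 2243, 2557, 4952, 6165, 8560, 8874, 9319, 9664, 10096, 11116}.
1648 is not in this set.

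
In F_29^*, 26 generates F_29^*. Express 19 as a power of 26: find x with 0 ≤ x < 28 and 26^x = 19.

Successive powers of 26 modulo 29:
  26^0=1  26^1=26  26^2=9  26^3=2  26^4=23  26^5=18
  26^6=4  26^7=17  26^8=7  26^9=8  26^10=5  26^11=14
  26^12=16  26^13=10  26^14=28  26^15=3  26^16=20  26^17=27
  26^18=6  26^19=11  26^20=25  26^21=12  26^22=22  26^23=21
  26^24=24  26^25=15  26^26=13  26^27=19
So 26^27 ≡ 19 (mod 29), giving x = 27.

27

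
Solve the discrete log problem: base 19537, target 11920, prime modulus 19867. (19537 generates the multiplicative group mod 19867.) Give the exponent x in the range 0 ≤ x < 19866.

17162

Baby-step giant-step with m = ceil(sqrt(19866)) = 141.
Baby table (19537^j mod 19867 for j=0..140):
  0:1  1:19537  2:9565  3:2403  4:1690  5:18443  6:12979  7:8202
  8:15119  9:17214  10:1342  11:14081  12:2148  13:6372  14:3142  15:16091
  16:14326  17:766  18:5491  19:15734  20:12934  21:3185  22:1901  23:8414
  24:4760  25:18560  26:14103  27:14755  28:18132  29:16274  30:13537  31:2865
  32:8166  33:7132  34:10613  35:14169  36:12842  37:13678  38:15936  39:5875
  40:8216  41:10499  42:12055  43:15117  44:17874  45:2079  46:9275  47:18635
  48:9220  49:16918  50:19554  51:3955  52:6072  53:2807  54:7439  55:8638
  56:10308  57:15484  58:15966  59:15842  60:17028  61:3121  62:3154  63:12131
  64:9904  65:9735  66:5904  67:18513  68:9746  69:2274  70:4526  71:16312
  72:997  73:8729  74:145  75:11751  76:16102  77:10696  78:6646  79:12057
  80:14457  81:17137  82:6885  83:12655  84:15787  85:15311  86:13455  87:10058
  88:18516  89:8756  90:11102  91:11735  92:1515  93:16592  94:7932  95:4884
  96:17374  97:8143  98:14722  99:9155  100:18501  101:13706  102:6696  103:15424
  104:15899  105:18085  106:11917  107:1056  108:9126  109:8204  110:14459  111:16477
  112:6148  113:17461  114:19167  115:12463  116:19546  117:6595  118:9020  119:3450
  120:13786  121:163  122:5811  123:9469  124:14216  125:17199  126:6292  127:9675
  128:5837  129:889  130:4635  131:209  132:10498  133:12385  134:5552  135:15471
  136:389  137:10699  138:5656  139:1018  140:1799
Giant step factor: 19537^(-141) ≡ 13389 (mod 19867).
Scan 11920·13389^i mod 19867 for i = 0, 1, …:
  i=0: 11920   i=1: 5269   i=2: 18791   i=3: 16878
  i=4: 12284   i=5: 11450   i=6: 10278   i=7: 13300
  i=8: 5779   i=9: 12933     …   i=120: 6702
  i=121: 13706
Match at i=121, j=101: x = 121·141 + 101 = 17162.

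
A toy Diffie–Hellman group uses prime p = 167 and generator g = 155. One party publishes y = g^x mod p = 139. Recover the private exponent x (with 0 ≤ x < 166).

Baby-step giant-step with m = ceil(sqrt(166)) = 13.
Baby table (155^j mod 167 for j=0..12):
  0:1  1:155  2:144  3:109  4:28  5:165  6:24  7:46
  8:116  9:111  10:4  11:119  12:75
Giant step factor: 155^(-13) ≡ 149 (mod 167).
Scan 139·149^i mod 167 for i = 0, 1, …:
  i=0: 139   i=1: 3   i=2: 113   i=3: 137
  i=4: 39   i=5: 133   i=6: 111
Match at i=6, j=9: x = 6·13 + 9 = 87.

87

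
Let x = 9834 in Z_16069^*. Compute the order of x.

The order of 9834 must divide p − 1 = 16068 = 2^2 · 3 · 13 · 103.
Divisors: 1, 2, 3, 4, 6, 12, 13, 26, 39, 52, 78, 103, 156, 206, 309, 412, 618, 1236, 1339, 2678, 4017, 5356, 8034, 16068.
Check each in increasing order: 9834^1 ≡ 9834;  9834^2 ≡ 4314;  9834^3 ≡ 1716;  9834^4 ≡ 2694;  9834^6 ≡ 4029;  9834^12 ≡ 3151;  9834^13 ≡ 5902;  9834^26 ≡ 12081;  9834^39 ≡ 3909;  9834^52 ≡ 11903;  9834^78 ≡ 14731;  9834^103 ≡ 15190;  9834^156 ≡ 6585;  9834^206 ≡ 1329;  9834^309 ≡ 4846;  9834^412 ≡ 14720;  9834^618 ≡ 6907;  9834^1236 ≡ 13857;  9834^1339 ≡ 16068;  9834^2678 ≡ 1.
Smallest exponent giving 1 is 2678.

2678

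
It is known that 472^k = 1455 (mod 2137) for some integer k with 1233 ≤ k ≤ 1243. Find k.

1237

Compute 472^1233 mod 2137 = 824, then multiply by 472 repeatedly:
  472^1233=824  472^1234=2131  472^1235=1442  472^1236=1058  472^1237=1455
Found 1455 at exponent 1237.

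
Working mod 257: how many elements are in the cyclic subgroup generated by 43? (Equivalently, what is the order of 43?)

256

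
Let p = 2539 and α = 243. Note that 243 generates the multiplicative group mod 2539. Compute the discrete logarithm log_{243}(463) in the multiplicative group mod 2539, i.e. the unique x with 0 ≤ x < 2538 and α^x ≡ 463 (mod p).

246

Baby-step giant-step with m = ceil(sqrt(2538)) = 51.
Baby table (243^j mod 2539 for j=0..50):
  0:1  1:243  2:652  3:1018  4:1091  5:1057  6:412  7:1095
  8:2029  9:481  10:89  11:1315  12:2170  13:1737  14:617  15:130
  16:1122  17:973  18:312  19:2185  20:304  21:241  22:166  23:2253
  24:1594  25:1414  26:837  27:271  28:2378  29:1501  30:1666  31:1137
  32:2079  33:2475  34:2221  35:1435  36:862  37:1268  38:905  39:1561
  40:1012  41:2172  42:2223  43:1921  44:2166  45:765  46:548  47:1136
  48:1836  49:1823  50:1203
Giant step factor: 243^(-51) ≡ 155 (mod 2539).
Scan 463·155^i mod 2539 for i = 0, 1, …:
  i=0: 463   i=1: 673   i=2: 216   i=3: 473
  i=4: 2223
Match at i=4, j=42: x = 4·51 + 42 = 246.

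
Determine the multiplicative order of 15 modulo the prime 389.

The order of 15 must divide p − 1 = 388 = 2^2 · 97.
Divisors: 1, 2, 4, 97, 194, 388.
Check each in increasing order: 15^1 ≡ 15;  15^2 ≡ 225;  15^4 ≡ 55;  15^97 ≡ 274;  15^194 ≡ 388;  15^388 ≡ 1.
Smallest exponent giving 1 is 388.

388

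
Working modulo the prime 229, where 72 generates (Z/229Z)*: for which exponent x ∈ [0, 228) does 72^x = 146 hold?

2

Successive powers of 72 modulo 229:
  72^0=1  72^1=72  72^2=146
So 72^2 ≡ 146 (mod 229), giving x = 2.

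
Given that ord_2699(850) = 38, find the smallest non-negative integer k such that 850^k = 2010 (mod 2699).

12

Successive powers of 850 modulo 2699:
  850^0=1  850^1=850  850^2=1867  850^3=2637  850^4=1280  850^5=303
  850^6=1145  850^7=1610  850^8=107  850^9=1883  850^10=43  850^11=1463
  850^12=2010
So 850^12 ≡ 2010 (mod 2699), giving k = 12.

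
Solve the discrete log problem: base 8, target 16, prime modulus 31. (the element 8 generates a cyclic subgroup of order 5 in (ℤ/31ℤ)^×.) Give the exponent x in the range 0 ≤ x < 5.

3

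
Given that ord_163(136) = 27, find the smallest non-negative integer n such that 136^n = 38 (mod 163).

21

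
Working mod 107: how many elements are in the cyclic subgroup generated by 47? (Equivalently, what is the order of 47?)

The order of 47 must divide p − 1 = 106 = 2 · 53.
Divisors: 1, 2, 53, 106.
Check each in increasing order: 47^1 ≡ 47;  47^2 ≡ 69;  47^53 ≡ 1.
Smallest exponent giving 1 is 53.

53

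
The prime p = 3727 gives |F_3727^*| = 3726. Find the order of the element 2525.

1242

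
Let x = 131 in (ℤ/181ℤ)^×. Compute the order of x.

The order of 131 must divide p − 1 = 180 = 2^2 · 3^2 · 5.
Divisors: 1, 2, 3, 4, 5, 6, 9, 10, 12, 15, 18, 20, 30, 36, 45, 60, 90, 180.
Check each in increasing order: 131^1 ≡ 131;  131^2 ≡ 147;  131^3 ≡ 71;  131^4 ≡ 70;  131^5 ≡ 120;  131^6 ≡ 154;  131^9 ≡ 74;  131^10 ≡ 101;  131^12 ≡ 5;  131^15 ≡ 174;  131^18 ≡ 46;  131^20 ≡ 65;  131^30 ≡ 49;  131^36 ≡ 125;  131^45 ≡ 19;  131^60 ≡ 48;  131^90 ≡ 180;  131^180 ≡ 1.
Smallest exponent giving 1 is 180.

180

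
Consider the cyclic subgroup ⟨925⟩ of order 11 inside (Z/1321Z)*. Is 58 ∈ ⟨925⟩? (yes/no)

yes

⟨925⟩ has order 11; its elements mod 1321 are {1, 58, 205, 243, 722, 745, 810, 884, 925, 938, 1074}.
58 is in this set.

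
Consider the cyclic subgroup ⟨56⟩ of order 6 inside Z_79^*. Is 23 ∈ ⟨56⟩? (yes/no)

yes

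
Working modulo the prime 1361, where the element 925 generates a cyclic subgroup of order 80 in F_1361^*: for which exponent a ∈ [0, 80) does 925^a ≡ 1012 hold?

27

Baby-step giant-step with m = ceil(sqrt(80)) = 9.
Baby table (925^j mod 1361 for j=0..8):
  0:1  1:925  2:917  3:322  4:1152  5:1298  6:248  7:752
  8:129
Giant step factor: 925^(-9) ≡ 553 (mod 1361).
Scan 1012·553^i mod 1361 for i = 0, 1, …:
  i=0: 1012   i=1: 265   i=2: 918   i=3: 1
Match at i=3, j=0: a = 3·9 + 0 = 27.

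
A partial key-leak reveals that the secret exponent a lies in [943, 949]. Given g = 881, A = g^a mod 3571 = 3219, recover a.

948

Compute 881^943 mod 3571 = 207, then multiply by 881 repeatedly:
  881^943=207  881^944=246  881^945=2466  881^946=1378  881^947=3449
  881^948=3219
Found 3219 at exponent 948.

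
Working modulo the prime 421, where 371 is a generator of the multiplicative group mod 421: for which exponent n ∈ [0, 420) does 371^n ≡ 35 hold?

112

Baby-step giant-step with m = ceil(sqrt(420)) = 21.
Baby table (371^j mod 421 for j=0..20):
  0:1  1:371  2:395  3:37  4:255  5:301  6:106  7:173
  8:191  9:133  10:86  11:331  12:290  13:235  14:38  15:205
  16:275  17:143  18:7  19:71  20:239
Giant step factor: 371^(-21) ≡ 408 (mod 421).
Scan 35·408^i mod 421 for i = 0, 1, …:
  i=0: 35   i=1: 387   i=2: 21   i=3: 148
  i=4: 181   i=5: 173
Match at i=5, j=7: n = 5·21 + 7 = 112.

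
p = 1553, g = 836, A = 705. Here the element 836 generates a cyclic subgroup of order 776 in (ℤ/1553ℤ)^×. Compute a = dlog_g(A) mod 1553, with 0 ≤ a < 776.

22

Baby-step giant-step with m = ceil(sqrt(776)) = 28.
Baby table (836^j mod 1553 for j=0..27):
  0:1  1:836  2:46  3:1184  4:563  5:109  6:1050  7:355
  8:157  9:800  10:1010  11:1081  12:1423  13:30  14:232  15:1380
  16:1354  17:1360  18:164  19:440  20:1332  21:51  22:705  23:793
  24:1370  25:759  26:900  27:748
Giant step factor: 836^(-28) ≡ 427 (mod 1553).
Scan 705·427^i mod 1553 for i = 0, 1, …:
  i=0: 705
Match at i=0, j=22: a = 0·28 + 22 = 22.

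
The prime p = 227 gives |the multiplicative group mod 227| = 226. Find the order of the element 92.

113

The order of 92 must divide p − 1 = 226 = 2 · 113.
Divisors: 1, 2, 113, 226.
Check each in increasing order: 92^1 ≡ 92;  92^2 ≡ 65;  92^113 ≡ 1.
Smallest exponent giving 1 is 113.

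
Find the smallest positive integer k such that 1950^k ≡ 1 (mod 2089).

The order of 1950 must divide p − 1 = 2088 = 2^3 · 3^2 · 29.
Divisors: 1, 2, 3, 4, 6, 8, 9, 12, 18, 24, 29, 36, 58, 72, 87, 116, 174, 232, 261, 348, 522, 696, 1044, 2088.
Check each in increasing order: 1950^1 ≡ 1950;  1950^2 ≡ 520;  1950^3 ≡ 835;  1950^4 ≡ 919;  1950^6 ≡ 1588;  1950^8 ≡ 605;  1950^9 ≡ 1554;  1950^12 ≡ 321;  1950^18 ≡ 32;  1950^24 ≡ 680;  1950^29 ≡ 918;  1950^36 ≡ 1024;  1950^58 ≡ 857;  1950^72 ≡ 1987;  1950^87 ≡ 1262;  1950^116 ≡ 1210;  1950^174 ≡ 826;  1950^232 ≡ 1800;  1950^261 ≡ 1.
Smallest exponent giving 1 is 261.

261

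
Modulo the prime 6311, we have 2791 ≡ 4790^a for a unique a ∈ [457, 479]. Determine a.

Compute 4790^457 mod 6311 = 177, then multiply by 4790 repeatedly:
  4790^457=177  4790^458=2156  4790^459=2444  4790^460=6166  4790^461=5971
  4790^462=5949  4790^463=1545  4790^464=4058  4790^465=6251  4790^466=2906
  4790^467=3985  4790^468=3686  4790^469=4073  4790^470=2369  4790^471=332
  4790^472=6219  4790^473=1090  4790^474=1903  4790^475=2286  4790^476=355
  4790^477=2791
Found 2791 at exponent 477.

477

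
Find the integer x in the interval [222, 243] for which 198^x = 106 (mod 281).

Compute 198^222 mod 281 = 144, then multiply by 198 repeatedly:
  198^222=144  198^223=131  198^224=86  198^225=168  198^226=106
Found 106 at exponent 226.

226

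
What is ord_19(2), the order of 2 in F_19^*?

The order of 2 must divide p − 1 = 18 = 2 · 3^2.
Divisors: 1, 2, 3, 6, 9, 18.
Check each in increasing order: 2^1 ≡ 2;  2^2 ≡ 4;  2^3 ≡ 8;  2^6 ≡ 7;  2^9 ≡ 18;  2^18 ≡ 1.
Smallest exponent giving 1 is 18.

18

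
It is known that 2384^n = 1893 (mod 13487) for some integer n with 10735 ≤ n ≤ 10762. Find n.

10750

Compute 2384^10735 mod 13487 = 11729, then multiply by 2384 repeatedly:
  2384^10735=11729  2384^10736=3385  2384^10737=4614  2384^10738=7871  2384^10739=4047
  2384^10740=4843  2384^10741=840  2384^10742=6484  2384^10743=1754  2384^10744=566
  2384^10745=644  2384^10746=11265  2384^10747=3143  2384^10748=7627  2384^10749=2292
  2384^10750=1893
Found 1893 at exponent 10750.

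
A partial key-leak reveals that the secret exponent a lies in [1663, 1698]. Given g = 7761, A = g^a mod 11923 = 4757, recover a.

1663

Compute 7761^1663 mod 11923 = 4757, then multiply by 7761 repeatedly:
  7761^1663=4757
Found 4757 at exponent 1663.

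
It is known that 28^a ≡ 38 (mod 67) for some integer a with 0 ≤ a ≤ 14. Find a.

Compute 28^0 mod 67 = 1, then multiply by 28 repeatedly:
  28^0=1  28^1=28  28^2=47  28^3=43  28^4=65
  28^5=11  28^6=40  28^7=48  28^8=4  28^9=45
  28^10=54  28^11=38
Found 38 at exponent 11.

11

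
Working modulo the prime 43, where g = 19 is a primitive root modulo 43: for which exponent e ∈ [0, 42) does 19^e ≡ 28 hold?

29

Successive powers of 19 modulo 43:
  19^0=1  19^1=19  19^2=17  19^3=22  19^4=31  19^5=30
  19^6=11  19^7=37  19^8=15  19^9=27  19^10=40  19^11=29
  19^12=35  19^13=20  19^14=36  19^15=39  19^16=10  19^17=18
  19^18=41  19^19=5  19^20=9  19^21=42  19^22=24  19^23=26
  19^24=21  19^25=12  19^26=13  19^27=32  19^28=6  19^29=28
So 19^29 ≡ 28 (mod 43), giving e = 29.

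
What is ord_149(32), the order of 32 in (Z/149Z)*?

148

The order of 32 must divide p − 1 = 148 = 2^2 · 37.
Divisors: 1, 2, 4, 37, 74, 148.
Check each in increasing order: 32^1 ≡ 32;  32^2 ≡ 130;  32^4 ≡ 63;  32^37 ≡ 105;  32^74 ≡ 148;  32^148 ≡ 1.
Smallest exponent giving 1 is 148.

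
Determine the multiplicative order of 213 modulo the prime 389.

The order of 213 must divide p − 1 = 388 = 2^2 · 97.
Divisors: 1, 2, 4, 97, 194, 388.
Check each in increasing order: 213^1 ≡ 213;  213^2 ≡ 245;  213^4 ≡ 119;  213^97 ≡ 388;  213^194 ≡ 1.
Smallest exponent giving 1 is 194.

194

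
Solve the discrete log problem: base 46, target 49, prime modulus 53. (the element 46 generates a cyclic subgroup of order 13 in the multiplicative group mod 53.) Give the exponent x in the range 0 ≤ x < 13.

2

Successive powers of 46 modulo 53:
  46^0=1  46^1=46  46^2=49
So 46^2 ≡ 49 (mod 53), giving x = 2.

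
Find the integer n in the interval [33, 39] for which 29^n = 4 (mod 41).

Compute 29^33 mod 41 = 13, then multiply by 29 repeatedly:
  29^33=13  29^34=8  29^35=27  29^36=4
Found 4 at exponent 36.

36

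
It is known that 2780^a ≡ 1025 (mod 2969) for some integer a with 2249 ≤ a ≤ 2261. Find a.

2249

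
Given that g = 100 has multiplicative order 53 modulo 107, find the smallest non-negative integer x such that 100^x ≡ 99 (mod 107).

5

Baby-step giant-step with m = ceil(sqrt(53)) = 8.
Baby table (100^j mod 107 for j=0..7):
  0:1  1:100  2:49  3:85  4:47  5:99  6:56  7:36
Giant step factor: 100^(-8) ≡ 76 (mod 107).
Scan 99·76^i mod 107 for i = 0, 1, …:
  i=0: 99
Match at i=0, j=5: x = 0·8 + 5 = 5.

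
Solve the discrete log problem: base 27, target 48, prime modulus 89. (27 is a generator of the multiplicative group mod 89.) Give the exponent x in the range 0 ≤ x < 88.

51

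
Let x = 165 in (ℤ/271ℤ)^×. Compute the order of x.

18

The order of 165 must divide p − 1 = 270 = 2 · 3^3 · 5.
Divisors: 1, 2, 3, 5, 6, 9, 10, 15, 18, 27, 30, 45, 54, 90, 135, 270.
Check each in increasing order: 165^1 ≡ 165;  165^2 ≡ 125;  165^3 ≡ 29;  165^5 ≡ 102;  165^6 ≡ 28;  165^9 ≡ 270;  165^10 ≡ 106;  165^15 ≡ 243;  165^18 ≡ 1.
Smallest exponent giving 1 is 18.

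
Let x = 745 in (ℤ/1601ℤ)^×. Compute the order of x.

320

The order of 745 must divide p − 1 = 1600 = 2^6 · 5^2.
Divisors: 1, 2, 4, 5, 8, 10, 16, 20, 25, 32, 40, 50, 64, 80, 100, 160, 200, 320, 400, 800, 1600.
Check each in increasing order: 745^1 ≡ 745;  745^2 ≡ 1079;  745^4 ≡ 314;  745^5 ≡ 184;  745^8 ≡ 935;  745^10 ≡ 235;  745^16 ≡ 79;  745^20 ≡ 791;  745^25 ≡ 1454;  745^32 ≡ 1438;  745^40 ≡ 1291;  745^50 ≡ 796;  745^64 ≡ 953;  745^80 ≡ 40;  745^100 ≡ 1221;  745^160 ≡ 1600;  745^200 ≡ 310;  745^320 ≡ 1.
Smallest exponent giving 1 is 320.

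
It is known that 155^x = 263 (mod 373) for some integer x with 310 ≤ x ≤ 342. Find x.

Compute 155^310 mod 373 = 89, then multiply by 155 repeatedly:
  155^310=89  155^311=367  155^312=189  155^313=201  155^314=196
  155^315=167  155^316=148  155^317=187  155^318=264  155^319=263
Found 263 at exponent 319.

319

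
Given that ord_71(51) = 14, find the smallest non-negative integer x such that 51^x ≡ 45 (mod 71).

Successive powers of 51 modulo 71:
  51^0=1  51^1=51  51^2=45
So 51^2 ≡ 45 (mod 71), giving x = 2.

2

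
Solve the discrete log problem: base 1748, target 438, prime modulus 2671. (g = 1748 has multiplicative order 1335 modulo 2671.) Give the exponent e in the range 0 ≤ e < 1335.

114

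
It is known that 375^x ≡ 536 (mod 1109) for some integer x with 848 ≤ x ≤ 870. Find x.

867

Compute 375^848 mod 1109 = 357, then multiply by 375 repeatedly:
  375^848=357  375^849=795  375^850=913  375^851=803  375^852=586
  375^853=168  375^854=896  375^855=1082  375^856=965  375^857=341
  375^858=340  375^859=1074  375^860=183  375^861=976  375^862=30
  375^863=160  375^864=114  375^865=608  375^866=655  375^867=536
Found 536 at exponent 867.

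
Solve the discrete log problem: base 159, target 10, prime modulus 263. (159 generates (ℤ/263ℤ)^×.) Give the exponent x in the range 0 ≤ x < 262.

117

Baby-step giant-step with m = ceil(sqrt(262)) = 17.
Baby table (159^j mod 263 for j=0..16):
  0:1  1:159  2:33  3:250  4:37  5:97  6:169  7:45
  8:54  9:170  10:204  11:87  12:157  13:241  14:184  15:63
  16:23
Giant step factor: 159^(-17) ≡ 21 (mod 263).
Scan 10·21^i mod 263 for i = 0, 1, …:
  i=0: 10   i=1: 210   i=2: 202   i=3: 34
  i=4: 188   i=5: 3   i=6: 63
Match at i=6, j=15: x = 6·17 + 15 = 117.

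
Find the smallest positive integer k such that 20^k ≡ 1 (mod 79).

The order of 20 must divide p − 1 = 78 = 2 · 3 · 13.
Divisors: 1, 2, 3, 6, 13, 26, 39, 78.
Check each in increasing order: 20^1 ≡ 20;  20^2 ≡ 5;  20^3 ≡ 21;  20^6 ≡ 46;  20^13 ≡ 55;  20^26 ≡ 23;  20^39 ≡ 1.
Smallest exponent giving 1 is 39.

39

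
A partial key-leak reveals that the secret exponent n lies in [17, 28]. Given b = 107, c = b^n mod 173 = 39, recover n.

25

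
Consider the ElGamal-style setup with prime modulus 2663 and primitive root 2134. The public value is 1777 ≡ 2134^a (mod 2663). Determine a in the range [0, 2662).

781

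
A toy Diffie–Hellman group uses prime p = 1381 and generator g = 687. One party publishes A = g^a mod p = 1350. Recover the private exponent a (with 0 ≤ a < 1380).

801

Baby-step giant-step with m = ceil(sqrt(1380)) = 38.
Baby table (687^j mod 1381 for j=0..37):
  0:1  1:687  2:1048  3:475  4:409  5:640  6:522  7:935
  8:180  9:751  10:824  11:1259  12:427  13:577  14:52  15:1199
  16:637  17:1223  18:553  19:136  20:905  21:285  22:1074  23:384
  24:37  25:561  26:108  27:1003  28:1323  29:203  30:1361  31:70
  32:1136  33:167  34:106  35:1010  36:608  37:634
Giant step factor: 687^(-38) ≡ 852 (mod 1381).
Scan 1350·852^i mod 1381 for i = 0, 1, …:
  i=0: 1350   i=1: 1208   i=2: 371   i=3: 1224
  i=4: 193   i=5: 97   i=6: 1165   i=7: 1022
  i=8: 714   i=9: 688     …   i=20: 1059
  i=21: 475
Match at i=21, j=3: a = 21·38 + 3 = 801.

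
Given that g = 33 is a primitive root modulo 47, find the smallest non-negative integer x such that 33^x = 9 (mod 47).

Successive powers of 33 modulo 47:
  33^0=1  33^1=33  33^2=8  33^3=29  33^4=17  33^5=44
  33^6=42  33^7=23  33^8=7  33^9=43  33^10=9
So 33^10 ≡ 9 (mod 47), giving x = 10.

10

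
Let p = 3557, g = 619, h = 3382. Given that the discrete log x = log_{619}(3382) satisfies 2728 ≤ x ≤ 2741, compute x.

2738

Compute 619^2728 mod 3557 = 246, then multiply by 619 repeatedly:
  619^2728=246  619^2729=2880  619^2730=663  619^2731=1342  619^2732=1917
  619^2733=2142  619^2734=2694  619^2735=2910  619^2736=1448  619^2737=3505
  619^2738=3382
Found 3382 at exponent 2738.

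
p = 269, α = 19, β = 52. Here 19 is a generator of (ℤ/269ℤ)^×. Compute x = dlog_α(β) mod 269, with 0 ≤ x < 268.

104

Baby-step giant-step with m = ceil(sqrt(268)) = 17.
Baby table (19^j mod 269 for j=0..16):
  0:1  1:19  2:92  3:134  4:125  5:223  6:202  7:72
  8:23  9:168  10:233  11:123  12:185  13:18  14:73  15:42
  16:260
Giant step factor: 19^(-17) ≡ 140 (mod 269).
Scan 52·140^i mod 269 for i = 0, 1, …:
  i=0: 52   i=1: 17   i=2: 228   i=3: 178
  i=4: 172   i=5: 139   i=6: 92
Match at i=6, j=2: x = 6·17 + 2 = 104.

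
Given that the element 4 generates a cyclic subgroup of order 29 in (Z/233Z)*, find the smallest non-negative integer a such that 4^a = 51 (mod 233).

Successive powers of 4 modulo 233:
  4^0=1  4^1=4  4^2=16  4^3=64  4^4=23  4^5=92
  4^6=135  4^7=74  4^8=63  4^9=19  4^10=76  4^11=71
  4^12=51
So 4^12 ≡ 51 (mod 233), giving a = 12.

12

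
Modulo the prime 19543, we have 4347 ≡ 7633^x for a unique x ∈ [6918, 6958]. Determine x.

Compute 7633^6918 mod 19543 = 15612, then multiply by 7633 repeatedly:
  7633^6918=15612  7633^6919=12725  7633^6920=1215  7633^6921=10713  7633^6922=4417
  7633^6923=3286  7633^6924=8369  7633^6925=14053  7633^6926=14565  7633^6927=14061
  7633^6928=17000  7633^6929=15023  7633^6930=11778  7633^6931=3674  7633^6932=18980
  7633^6933=2081  7633^6934=15357  7633^6935=1067  7633^6936=14523  7633^6937=6163
  7633^6938=2178  7633^6939=13124  7633^6940=17617  7633^6941=14721  7633^6942=12686
  7633^6943=16216  7633^6944=10909  7633^6945=15217  7633^6946=7312  7633^6947=17231
  7633^6948=19376  7633^6949=15127  7633^6950=4347
Found 4347 at exponent 6950.

6950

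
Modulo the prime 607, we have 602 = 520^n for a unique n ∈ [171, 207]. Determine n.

200

Compute 520^171 mod 607 = 10, then multiply by 520 repeatedly:
  520^171=10  520^172=344  520^173=422  520^174=313  520^175=84
  520^176=583  520^177=267  520^178=444  520^179=220  520^180=284
  520^181=179  520^182=209  520^183=27  520^184=79  520^185=411
  520^186=56  520^187=591  520^188=178  520^189=296  520^190=349
  520^191=594  520^192=524  520^193=544  520^194=18  520^195=255
  520^196=274  520^197=442  520^198=394  520^199=321  520^200=602
Found 602 at exponent 200.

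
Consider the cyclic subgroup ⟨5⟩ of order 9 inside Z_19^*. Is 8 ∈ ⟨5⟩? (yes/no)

⟨5⟩ has order 9; its elements mod 19 are {1, 4, 5, 6, 7, 9, 11, 16, 17}.
8 is not in this set.

no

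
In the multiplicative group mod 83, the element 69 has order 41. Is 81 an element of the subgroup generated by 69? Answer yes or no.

yes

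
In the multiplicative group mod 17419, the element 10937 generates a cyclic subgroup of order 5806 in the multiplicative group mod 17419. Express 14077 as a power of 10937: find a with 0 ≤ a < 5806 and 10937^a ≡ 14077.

2710

Baby-step giant-step with m = ceil(sqrt(5806)) = 77.
Baby table (10937^j mod 17419 for j=0..76):
  0:1  1:10937  2:1696  3:15336  4:2281  5:3289  6:1558  7:4064
  8:12099  9:12039  10:322  11:3076  12:6123  13:8615  14:2884  15:13918
  16:13944  17:2183  18:11441  19:9540  20:16589  21:15008  22:3259  23:4409
  24:5441  25:4913  26:13285  27:6166  28:8593  29:6136  30:11444  31:7513
  32:4258  33:8759  34:10102  35:14276  36:10115  37:17105  38:14744  39:7445
  40:9559  41:15364  42:12394  43:15939  44:12910  45:15675  46:17096  47:3406
  48:9600  49:10887  50:12254  51:212  52:1917  53:11172  54:11298  55:13259
  56:508  57:16754  58:8037  59:4395  60:9094  61:16007  62:7609  63:9070
  64:14804  65:1743  66:6805  67:12317  68:9902  69:4251  70:1876  71:15649
  72:11438  73:11567  74:11501  75:3838  76:13835
Giant step factor: 10937^(-77) ≡ 2467 (mod 17419).
Scan 14077·2467^i mod 17419 for i = 0, 1, …:
  i=0: 14077   i=1: 11892   i=2: 3968   i=3: 16997
  i=4: 4066   i=5: 14897   i=6: 14228   i=7: 1191
  i=8: 11805   i=9: 15786     …   i=34: 17234
  i=35: 13918
Match at i=35, j=15: a = 35·77 + 15 = 2710.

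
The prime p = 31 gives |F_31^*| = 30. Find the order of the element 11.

30

The order of 11 must divide p − 1 = 30 = 2 · 3 · 5.
Divisors: 1, 2, 3, 5, 6, 10, 15, 30.
Check each in increasing order: 11^1 ≡ 11;  11^2 ≡ 28;  11^3 ≡ 29;  11^5 ≡ 6;  11^6 ≡ 4;  11^10 ≡ 5;  11^15 ≡ 30;  11^30 ≡ 1.
Smallest exponent giving 1 is 30.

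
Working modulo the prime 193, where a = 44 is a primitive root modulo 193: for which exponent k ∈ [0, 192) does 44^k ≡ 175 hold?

Baby-step giant-step with m = ceil(sqrt(192)) = 14.
Baby table (44^j mod 193 for j=0..13):
  0:1  1:44  2:6  3:71  4:36  5:40  6:23  7:47
  8:138  9:89  10:56  11:148  12:143  13:116
Giant step factor: 44^(-14) ≡ 101 (mod 193).
Scan 175·101^i mod 193 for i = 0, 1, …:
  i=0: 175   i=1: 112   i=2: 118   i=3: 145
  i=4: 170   i=5: 186   i=6: 65   i=7: 3
  i=8: 110   i=9: 109   i=10: 8   i=11: 36
Match at i=11, j=4: k = 11·14 + 4 = 158.

158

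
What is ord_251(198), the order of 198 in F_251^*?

125

The order of 198 must divide p − 1 = 250 = 2 · 5^3.
Divisors: 1, 2, 5, 10, 25, 50, 125, 250.
Check each in increasing order: 198^1 ≡ 198;  198^2 ≡ 48;  198^5 ≡ 125;  198^10 ≡ 63;  198^25 ≡ 149;  198^50 ≡ 113;  198^125 ≡ 1.
Smallest exponent giving 1 is 125.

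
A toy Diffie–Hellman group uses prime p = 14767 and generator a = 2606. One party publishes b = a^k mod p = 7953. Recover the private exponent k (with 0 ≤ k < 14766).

Baby-step giant-step with m = ceil(sqrt(14766)) = 122.
Baby table (2606^j mod 14767 for j=0..121):
  0:1  1:2606  2:13183  3:6856  4:13433  5:8608  6:1375  7:9636
  8:7516  9:5654  10:11625  11:7633  12:449  13:3501  14:12367  15:6808
  16:6481  17:10805  18:11928  19:14600  20:7808  21:13489  22:6874  23:1273
  24:9630  25:6647  26:391  27:23  28:870  29:7869  30:10018  31:13619
  32:6013  33:2091  34:123  35:10431  36:11906  37:1569  38:13122  39:10327
  40:6688  41:3868  42:8914  43:1393  44:12243  45:8538  46:10926  47:2380
  48:140  49:10432  50:14512  51:14752  52:5211  53:8993  54:529  55:5243
  56:3783  57:8909  58:3130  59:5396  60:3792  61:2829  62:3641  63:8032
  64:6553  65:6466  66:1249  67:6154  68:362  69:13051  70:2505  71:1016
  72:4403  73:259  74:10439  75:3220  76:3664  77:8902  78:14422  79:1717
  80:101  81:12167  82:2453  83:13174  84:12936  85:12922  86:5972  87:13381
  88:5999  89:9908  90:7532  91:3049  92:1048  93:13960  94:8639  95:8326
  96:4833  97:13314  98:8601  99:12667  100:5957  101:3825  102:225  103:10437
  104:12775  105:6832  106:9957  107:2323  108:14035  109:12118  110:7662  111:2188
  112:1866  113:4453  114:12423  115:5074  116:6379  117:10799  118:11059  119:9337
  120:10973  121:6726
Giant step factor: 2606^(-122) ≡ 4402 (mod 14767).
Scan 7953·4402^i mod 14767 for i = 0, 1, …:
  i=0: 7953   i=1: 11316   i=2: 3941   i=3: 11824
  i=4: 10340   i=5: 4786   i=6: 10230   i=7: 7877
  i=8: 1638   i=9: 4180     …   i=50: 7095
  i=51: 14752
Match at i=51, j=51: k = 51·122 + 51 = 6273.

6273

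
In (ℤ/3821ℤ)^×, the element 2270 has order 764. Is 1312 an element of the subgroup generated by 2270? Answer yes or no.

1312 ∈ ⟨2270⟩ iff 1312^764 ≡ 1 (mod 3821), since |⟨2270⟩| = 764.
1312^764 mod 3821 = 1.
Since 1 = 1, 1312 lies in the subgroup.

yes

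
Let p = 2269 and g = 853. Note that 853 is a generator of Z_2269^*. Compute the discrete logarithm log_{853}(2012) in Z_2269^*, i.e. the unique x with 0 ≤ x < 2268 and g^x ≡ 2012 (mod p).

436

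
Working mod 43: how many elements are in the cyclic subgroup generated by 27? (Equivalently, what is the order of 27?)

14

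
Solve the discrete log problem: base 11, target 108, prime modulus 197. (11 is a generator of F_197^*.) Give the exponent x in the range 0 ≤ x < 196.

181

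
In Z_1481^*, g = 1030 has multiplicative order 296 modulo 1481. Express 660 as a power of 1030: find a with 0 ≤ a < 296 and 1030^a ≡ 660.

170

Baby-step giant-step with m = ceil(sqrt(296)) = 18.
Baby table (1030^j mod 1481 for j=0..17):
  0:1  1:1030  2:504  3:770  4:765  5:58  6:500  7:1093
  8:230  9:1421  10:402  11:861  12:1192  13:11  14:963  15:1101
  16:1065  17:1010
Giant step factor: 1030^(-18) ≡ 773 (mod 1481).
Scan 660·773^i mod 1481 for i = 0, 1, …:
  i=0: 660   i=1: 716   i=2: 1055   i=3: 965
  i=4: 1002   i=5: 1464   i=6: 188   i=7: 186
  i=8: 121   i=9: 230
Match at i=9, j=8: a = 9·18 + 8 = 170.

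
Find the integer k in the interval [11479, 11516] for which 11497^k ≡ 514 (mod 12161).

Compute 11497^11479 mod 12161 = 8422, then multiply by 11497 repeatedly:
  11497^11479=8422  11497^11480=1852  11497^11481=10694  11497^11482=1208  11497^11483=514
Found 514 at exponent 11483.

11483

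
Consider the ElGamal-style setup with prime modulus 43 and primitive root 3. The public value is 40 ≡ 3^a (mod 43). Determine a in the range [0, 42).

Successive powers of 3 modulo 43:
  3^0=1  3^1=3  3^2=9  3^3=27  3^4=38  3^5=28
  3^6=41  3^7=37  3^8=25  3^9=32  3^10=10  3^11=30
  3^12=4  3^13=12  3^14=36  3^15=22  3^16=23  3^17=26
  3^18=35  3^19=19  3^20=14  3^21=42  3^22=40
So 3^22 ≡ 40 (mod 43), giving a = 22.

22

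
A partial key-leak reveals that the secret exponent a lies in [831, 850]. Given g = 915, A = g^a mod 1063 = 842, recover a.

843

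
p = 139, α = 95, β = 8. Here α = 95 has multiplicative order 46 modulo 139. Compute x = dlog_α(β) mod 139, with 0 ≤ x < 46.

31

Baby-step giant-step with m = ceil(sqrt(46)) = 7.
Baby table (95^j mod 139 for j=0..6):
  0:1  1:95  2:129  3:23  4:100  5:48  6:112
Giant step factor: 95^(-7) ≡ 75 (mod 139).
Scan 8·75^i mod 139 for i = 0, 1, …:
  i=0: 8   i=1: 44   i=2: 103   i=3: 80
  i=4: 23
Match at i=4, j=3: x = 4·7 + 3 = 31.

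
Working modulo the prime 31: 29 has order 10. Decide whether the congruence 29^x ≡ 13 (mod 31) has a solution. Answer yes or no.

no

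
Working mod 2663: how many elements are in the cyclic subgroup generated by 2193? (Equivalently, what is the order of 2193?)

1331

The order of 2193 must divide p − 1 = 2662 = 2 · 11^3.
Divisors: 1, 2, 11, 22, 121, 242, 1331, 2662.
Check each in increasing order: 2193^1 ≡ 2193;  2193^2 ≡ 2534;  2193^11 ≡ 1477;  2193^22 ≡ 532;  2193^121 ≡ 1523;  2193^242 ≡ 56;  2193^1331 ≡ 1.
Smallest exponent giving 1 is 1331.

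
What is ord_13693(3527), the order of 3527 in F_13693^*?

13692

The order of 3527 must divide p − 1 = 13692 = 2^2 · 3 · 7 · 163.
Divisors: 1, 2, 3, 4, 6, 7, 12, 14, 21, 28, 42, 84, 163, 326, 489, 652, 978, 1141, 1956, 2282, 3423, 4564, 6846, 13692.
Check each in increasing order: 3527^1 ≡ 3527;  3527^2 ≡ 6485;  3527^3 ≡ 5285;  3527^4 ≡ 4022;  3527^6 ≡ 11198;  3527^7 ≡ 4734;  3527^12 ≡ 8403;  3527^14 ≡ 9008;  3527^21 ≡ 3870;  3527^28 ≡ 13039;  3527^42 ≡ 10451;  3527^84 ≡ 8033;  3527^163 ≡ 3653;  3527^326 ≡ 7427;  3527^489 ≡ 4998;  3527^652 ≡ 4925;  3527^978 ≡ 3972;  3527^1141 ≡ 8829;  3527^1956 ≡ 2448;  3527^2282 ≡ 10685;  3527^3423 ≡ 6788;  3527^4564 ≡ 10684;  3527^6846 ≡ 13692;  3527^13692 ≡ 1.
Smallest exponent giving 1 is 13692.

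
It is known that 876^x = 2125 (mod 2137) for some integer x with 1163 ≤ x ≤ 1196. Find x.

1164

Compute 876^1163 mod 2137 = 322, then multiply by 876 repeatedly:
  876^1163=322  876^1164=2125
Found 2125 at exponent 1164.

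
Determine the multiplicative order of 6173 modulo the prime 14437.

14436

The order of 6173 must divide p − 1 = 14436 = 2^2 · 3^2 · 401.
Divisors: 1, 2, 3, 4, 6, 9, 12, 18, 36, 401, 802, 1203, 1604, 2406, 3609, 4812, 7218, 14436.
Check each in increasing order: 6173^1 ≡ 6173;  6173^2 ≡ 6686;  6173^3 ≡ 11732;  6173^4 ≡ 5644;  6173^6 ≡ 11903;  6173^9 ≡ 11332;  6173^12 ≡ 11128;  6173^18 ≡ 11546;  6173^36 ≡ 13295;  6173^401 ≡ 693;  6173^802 ≡ 3828;  6173^1203 ≡ 10833;  6173^1604 ≡ 29;  6173^2406 ≡ 9953;  6173^3609 ≡ 5333;  6173^4812 ≡ 9952;  6173^7218 ≡ 14436;  6173^14436 ≡ 1.
Smallest exponent giving 1 is 14436.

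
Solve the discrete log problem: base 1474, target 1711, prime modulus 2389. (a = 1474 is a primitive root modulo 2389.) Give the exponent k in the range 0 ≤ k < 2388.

141

Baby-step giant-step with m = ceil(sqrt(2388)) = 49.
Baby table (1474^j mod 2389 for j=0..48):
  0:1  1:1474  2:1075  3:643  4:1738  5:804  6:152  7:1871
  8:948  9:2176  10:1386  11:369  12:1603  13:101  14:756  15:1070
  16:440  17:1141  18:2367  19:1018  20:240  21:188  22:2377  23:1424
  24:1434  25:1840  26:645  27:2297  28:565  29:1438  30:569  31:167
  32:91  33:350  34:2265  35:1177  36:484  37:1494  38:1887  39:642
  40:264  41:2118  42:1898  43:133  44:144  45:2024  46:1904  47:1810
  48:1816
Giant step factor: 1474^(-49) ≡ 2257 (mod 2389).
Scan 1711·2257^i mod 2389 for i = 0, 1, …:
  i=0: 1711   i=1: 1103   i=2: 133
Match at i=2, j=43: k = 2·49 + 43 = 141.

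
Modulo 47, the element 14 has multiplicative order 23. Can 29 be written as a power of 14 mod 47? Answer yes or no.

no

⟨14⟩ has order 23; its elements mod 47 are {1, 2, 3, 4, 6, 7, 8, 9, 12, 14, 16, 17, 18, 21, 24, 25, 27, 28, 32, 34, 36, 37, 42}.
29 is not in this set.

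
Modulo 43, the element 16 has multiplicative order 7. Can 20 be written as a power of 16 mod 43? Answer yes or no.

20 ∈ ⟨16⟩ iff 20^7 ≡ 1 (mod 43), since |⟨16⟩| = 7.
20^7 mod 43 = 37.
Since 37 ≠ 1, 20 does not lie in the subgroup.

no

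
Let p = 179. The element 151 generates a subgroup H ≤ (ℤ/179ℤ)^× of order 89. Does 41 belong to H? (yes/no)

41 ∈ ⟨151⟩ iff 41^89 ≡ 1 (mod 179), since |⟨151⟩| = 89.
41^89 mod 179 = 178.
Since 178 ≠ 1, 41 does not lie in the subgroup.

no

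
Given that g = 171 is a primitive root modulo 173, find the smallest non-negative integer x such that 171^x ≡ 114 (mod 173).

Baby-step giant-step with m = ceil(sqrt(172)) = 14.
Baby table (171^j mod 173 for j=0..13):
  0:1  1:171  2:4  3:165  4:16  5:141  6:64  7:45
  8:83  9:7  10:159  11:28  12:117  13:112
Giant step factor: 171^(-14) ≡ 78 (mod 173).
Scan 114·78^i mod 173 for i = 0, 1, …:
  i=0: 114   i=1: 69   i=2: 19   i=3: 98
  i=4: 32   i=5: 74   i=6: 63   i=7: 70
  i=8: 97   i=9: 127   i=10: 45
Match at i=10, j=7: x = 10·14 + 7 = 147.

147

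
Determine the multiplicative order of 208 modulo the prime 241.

The order of 208 must divide p − 1 = 240 = 2^4 · 3 · 5.
Divisors: 1, 2, 3, 4, 5, 6, 8, 10, 12, 15, 16, 20, 24, 30, 40, 48, 60, 80, 120, 240.
Check each in increasing order: 208^1 ≡ 208;  208^2 ≡ 125;  208^3 ≡ 213;  208^4 ≡ 201;  208^5 ≡ 115;  208^6 ≡ 61;  208^8 ≡ 154;  208^10 ≡ 211;  208^12 ≡ 106;  208^15 ≡ 165;  208^16 ≡ 98;  208^20 ≡ 177;  208^24 ≡ 150;  208^30 ≡ 233;  208^40 ≡ 240;  208^48 ≡ 87;  208^60 ≡ 64;  208^80 ≡ 1.
Smallest exponent giving 1 is 80.

80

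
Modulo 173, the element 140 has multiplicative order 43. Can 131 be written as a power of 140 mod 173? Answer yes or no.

131 ∈ ⟨140⟩ iff 131^43 ≡ 1 (mod 173), since |⟨140⟩| = 43.
131^43 mod 173 = 80.
Since 80 ≠ 1, 131 does not lie in the subgroup.

no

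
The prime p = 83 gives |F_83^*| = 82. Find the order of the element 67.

82

The order of 67 must divide p − 1 = 82 = 2 · 41.
Divisors: 1, 2, 41, 82.
Check each in increasing order: 67^1 ≡ 67;  67^2 ≡ 7;  67^41 ≡ 82;  67^82 ≡ 1.
Smallest exponent giving 1 is 82.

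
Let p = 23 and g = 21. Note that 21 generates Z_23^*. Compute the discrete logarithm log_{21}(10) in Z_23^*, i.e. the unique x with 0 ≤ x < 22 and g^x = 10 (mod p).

7

Successive powers of 21 modulo 23:
  21^0=1  21^1=21  21^2=4  21^3=15  21^4=16  21^5=14
  21^6=18  21^7=10
So 21^7 ≡ 10 (mod 23), giving x = 7.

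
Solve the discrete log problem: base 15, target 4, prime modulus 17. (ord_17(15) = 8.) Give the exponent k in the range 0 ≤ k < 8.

2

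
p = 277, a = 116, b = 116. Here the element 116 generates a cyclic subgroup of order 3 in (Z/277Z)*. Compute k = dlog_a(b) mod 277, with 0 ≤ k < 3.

1

Successive powers of 116 modulo 277:
  116^0=1  116^1=116
So 116^1 ≡ 116 (mod 277), giving k = 1.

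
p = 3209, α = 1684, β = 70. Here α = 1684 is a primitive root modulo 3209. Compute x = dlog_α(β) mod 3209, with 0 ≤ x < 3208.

2833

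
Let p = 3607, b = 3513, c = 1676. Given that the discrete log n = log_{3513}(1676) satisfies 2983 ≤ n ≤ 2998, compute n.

Compute 3513^2983 mod 3607 = 688, then multiply by 3513 repeatedly:
  3513^2983=688  3513^2984=254  3513^2985=1373  3513^2986=790  3513^2987=1487
  3513^2988=895  3513^2989=2438  3513^2990=1676
Found 1676 at exponent 2990.

2990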